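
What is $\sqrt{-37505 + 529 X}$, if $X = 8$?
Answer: $3 i \sqrt{3697} \approx 182.41 i$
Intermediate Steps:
$\sqrt{-37505 + 529 X} = \sqrt{-37505 + 529 \cdot 8} = \sqrt{-37505 + 4232} = \sqrt{-33273} = 3 i \sqrt{3697}$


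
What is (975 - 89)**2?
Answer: 784996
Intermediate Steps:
(975 - 89)**2 = 886**2 = 784996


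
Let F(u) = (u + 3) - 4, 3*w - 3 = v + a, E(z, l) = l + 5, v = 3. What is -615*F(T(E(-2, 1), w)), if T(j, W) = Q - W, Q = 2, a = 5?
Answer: 1640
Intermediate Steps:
E(z, l) = 5 + l
w = 11/3 (w = 1 + (3 + 5)/3 = 1 + (⅓)*8 = 1 + 8/3 = 11/3 ≈ 3.6667)
T(j, W) = 2 - W
F(u) = -1 + u (F(u) = (3 + u) - 4 = -1 + u)
-615*F(T(E(-2, 1), w)) = -615*(-1 + (2 - 1*11/3)) = -615*(-1 + (2 - 11/3)) = -615*(-1 - 5/3) = -615*(-8/3) = 1640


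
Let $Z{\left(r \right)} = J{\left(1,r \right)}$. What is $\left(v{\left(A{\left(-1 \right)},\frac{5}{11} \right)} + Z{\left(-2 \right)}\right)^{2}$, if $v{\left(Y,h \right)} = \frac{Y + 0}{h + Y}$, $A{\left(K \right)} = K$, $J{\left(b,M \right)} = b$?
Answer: $\frac{289}{36} \approx 8.0278$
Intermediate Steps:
$v{\left(Y,h \right)} = \frac{Y}{Y + h}$
$Z{\left(r \right)} = 1$
$\left(v{\left(A{\left(-1 \right)},\frac{5}{11} \right)} + Z{\left(-2 \right)}\right)^{2} = \left(- \frac{1}{-1 + \frac{5}{11}} + 1\right)^{2} = \left(- \frac{1}{- \frac{6}{11}} + 1\right)^{2} = \left(\left(-1\right) \left(- \frac{11}{6}\right) + 1\right)^{2} = \left(\frac{11}{6} + 1\right)^{2} = \left(\frac{17}{6}\right)^{2} = \frac{289}{36}$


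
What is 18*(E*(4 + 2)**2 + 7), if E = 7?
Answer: 4662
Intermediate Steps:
18*(E*(4 + 2)**2 + 7) = 18*(7*(4 + 2)**2 + 7) = 18*(7*6**2 + 7) = 18*(7*36 + 7) = 18*(252 + 7) = 18*259 = 4662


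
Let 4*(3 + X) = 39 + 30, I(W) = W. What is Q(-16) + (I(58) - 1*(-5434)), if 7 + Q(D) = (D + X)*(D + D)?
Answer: 5541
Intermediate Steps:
X = 57/4 (X = -3 + (39 + 30)/4 = -3 + (1/4)*69 = -3 + 69/4 = 57/4 ≈ 14.250)
Q(D) = -7 + 2*D*(57/4 + D) (Q(D) = -7 + (D + 57/4)*(D + D) = -7 + (57/4 + D)*(2*D) = -7 + 2*D*(57/4 + D))
Q(-16) + (I(58) - 1*(-5434)) = (-7 + 2*(-16)**2 + (57/2)*(-16)) + (58 - 1*(-5434)) = (-7 + 2*256 - 456) + (58 + 5434) = (-7 + 512 - 456) + 5492 = 49 + 5492 = 5541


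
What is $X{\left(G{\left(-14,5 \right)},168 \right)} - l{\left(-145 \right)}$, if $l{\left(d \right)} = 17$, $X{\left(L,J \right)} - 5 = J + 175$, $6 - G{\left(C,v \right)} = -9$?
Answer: $331$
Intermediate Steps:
$G{\left(C,v \right)} = 15$ ($G{\left(C,v \right)} = 6 - -9 = 6 + 9 = 15$)
$X{\left(L,J \right)} = 180 + J$ ($X{\left(L,J \right)} = 5 + \left(J + 175\right) = 5 + \left(175 + J\right) = 180 + J$)
$X{\left(G{\left(-14,5 \right)},168 \right)} - l{\left(-145 \right)} = \left(180 + 168\right) - 17 = 348 - 17 = 331$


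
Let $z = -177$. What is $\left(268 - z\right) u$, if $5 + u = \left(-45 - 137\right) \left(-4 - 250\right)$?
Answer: $20569235$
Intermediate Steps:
$u = 46223$ ($u = -5 + \left(-45 - 137\right) \left(-4 - 250\right) = -5 - -46228 = -5 + 46228 = 46223$)
$\left(268 - z\right) u = \left(268 - -177\right) 46223 = \left(268 + 177\right) 46223 = 445 \cdot 46223 = 20569235$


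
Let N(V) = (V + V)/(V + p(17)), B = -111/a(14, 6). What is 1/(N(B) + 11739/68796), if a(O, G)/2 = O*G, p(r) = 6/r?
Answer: 73836/329615 ≈ 0.22401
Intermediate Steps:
a(O, G) = 2*G*O (a(O, G) = 2*(O*G) = 2*(G*O) = 2*G*O)
B = -37/56 (B = -111/(2*6*14) = -111/168 = -111*1/168 = -37/56 ≈ -0.66071)
N(V) = 2*V/(6/17 + V) (N(V) = (V + V)/(V + 6/17) = (2*V)/(V + 6*(1/17)) = (2*V)/(V + 6/17) = (2*V)/(6/17 + V) = 2*V/(6/17 + V))
1/(N(B) + 11739/68796) = 1/(34*(-37/56)/(6 + 17*(-37/56)) + 11739/68796) = 1/(34*(-37/56)/(6 - 629/56) + 11739*(1/68796)) = 1/(34*(-37/56)/(-293/56) + 43/252) = 1/(34*(-37/56)*(-56/293) + 43/252) = 1/(1258/293 + 43/252) = 1/(329615/73836) = 73836/329615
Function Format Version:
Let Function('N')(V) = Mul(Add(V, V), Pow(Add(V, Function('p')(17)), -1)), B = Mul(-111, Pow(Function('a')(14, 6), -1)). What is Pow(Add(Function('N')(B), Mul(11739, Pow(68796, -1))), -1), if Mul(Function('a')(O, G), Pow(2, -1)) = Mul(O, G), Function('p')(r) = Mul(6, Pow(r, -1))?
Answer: Rational(73836, 329615) ≈ 0.22401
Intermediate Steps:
Function('a')(O, G) = Mul(2, G, O) (Function('a')(O, G) = Mul(2, Mul(O, G)) = Mul(2, Mul(G, O)) = Mul(2, G, O))
B = Rational(-37, 56) (B = Mul(-111, Pow(Mul(2, 6, 14), -1)) = Mul(-111, Pow(168, -1)) = Mul(-111, Rational(1, 168)) = Rational(-37, 56) ≈ -0.66071)
Function('N')(V) = Mul(2, V, Pow(Add(Rational(6, 17), V), -1)) (Function('N')(V) = Mul(Add(V, V), Pow(Add(V, Mul(6, Pow(17, -1))), -1)) = Mul(Mul(2, V), Pow(Add(V, Mul(6, Rational(1, 17))), -1)) = Mul(Mul(2, V), Pow(Add(V, Rational(6, 17)), -1)) = Mul(Mul(2, V), Pow(Add(Rational(6, 17), V), -1)) = Mul(2, V, Pow(Add(Rational(6, 17), V), -1)))
Pow(Add(Function('N')(B), Mul(11739, Pow(68796, -1))), -1) = Pow(Add(Mul(34, Rational(-37, 56), Pow(Add(6, Mul(17, Rational(-37, 56))), -1)), Mul(11739, Pow(68796, -1))), -1) = Pow(Add(Mul(34, Rational(-37, 56), Pow(Add(6, Rational(-629, 56)), -1)), Mul(11739, Rational(1, 68796))), -1) = Pow(Add(Mul(34, Rational(-37, 56), Pow(Rational(-293, 56), -1)), Rational(43, 252)), -1) = Pow(Add(Mul(34, Rational(-37, 56), Rational(-56, 293)), Rational(43, 252)), -1) = Pow(Add(Rational(1258, 293), Rational(43, 252)), -1) = Pow(Rational(329615, 73836), -1) = Rational(73836, 329615)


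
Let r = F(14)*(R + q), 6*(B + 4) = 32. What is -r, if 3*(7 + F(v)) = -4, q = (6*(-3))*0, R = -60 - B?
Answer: -4600/9 ≈ -511.11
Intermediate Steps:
B = 4/3 (B = -4 + (⅙)*32 = -4 + 16/3 = 4/3 ≈ 1.3333)
R = -184/3 (R = -60 - 1*4/3 = -60 - 4/3 = -184/3 ≈ -61.333)
q = 0 (q = -18*0 = 0)
F(v) = -25/3 (F(v) = -7 + (⅓)*(-4) = -7 - 4/3 = -25/3)
r = 4600/9 (r = -25*(-184/3 + 0)/3 = -25/3*(-184/3) = 4600/9 ≈ 511.11)
-r = -1*4600/9 = -4600/9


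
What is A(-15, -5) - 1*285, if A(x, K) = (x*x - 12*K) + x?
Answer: -15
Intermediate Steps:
A(x, K) = x + x² - 12*K (A(x, K) = (x² - 12*K) + x = x + x² - 12*K)
A(-15, -5) - 1*285 = (-15 + (-15)² - 12*(-5)) - 1*285 = (-15 + 225 + 60) - 285 = 270 - 285 = -15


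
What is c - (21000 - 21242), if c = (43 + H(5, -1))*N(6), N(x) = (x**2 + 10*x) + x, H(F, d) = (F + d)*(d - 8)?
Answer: 956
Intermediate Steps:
H(F, d) = (-8 + d)*(F + d) (H(F, d) = (F + d)*(-8 + d) = (-8 + d)*(F + d))
N(x) = x**2 + 11*x
c = 714 (c = (43 + ((-1)**2 - 8*5 - 8*(-1) + 5*(-1)))*(6*(11 + 6)) = (43 + (1 - 40 + 8 - 5))*(6*17) = (43 - 36)*102 = 7*102 = 714)
c - (21000 - 21242) = 714 - (21000 - 21242) = 714 - 1*(-242) = 714 + 242 = 956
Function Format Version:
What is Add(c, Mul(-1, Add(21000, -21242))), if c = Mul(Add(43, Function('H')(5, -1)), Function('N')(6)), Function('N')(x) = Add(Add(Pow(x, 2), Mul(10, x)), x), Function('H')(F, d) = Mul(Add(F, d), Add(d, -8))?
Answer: 956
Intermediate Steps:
Function('H')(F, d) = Mul(Add(-8, d), Add(F, d)) (Function('H')(F, d) = Mul(Add(F, d), Add(-8, d)) = Mul(Add(-8, d), Add(F, d)))
Function('N')(x) = Add(Pow(x, 2), Mul(11, x))
c = 714 (c = Mul(Add(43, Add(Pow(-1, 2), Mul(-8, 5), Mul(-8, -1), Mul(5, -1))), Mul(6, Add(11, 6))) = Mul(Add(43, Add(1, -40, 8, -5)), Mul(6, 17)) = Mul(Add(43, -36), 102) = Mul(7, 102) = 714)
Add(c, Mul(-1, Add(21000, -21242))) = Add(714, Mul(-1, Add(21000, -21242))) = Add(714, Mul(-1, -242)) = Add(714, 242) = 956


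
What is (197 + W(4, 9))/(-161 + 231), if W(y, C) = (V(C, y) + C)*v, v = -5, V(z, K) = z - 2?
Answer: 117/70 ≈ 1.6714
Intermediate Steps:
V(z, K) = -2 + z
W(y, C) = 10 - 10*C (W(y, C) = ((-2 + C) + C)*(-5) = (-2 + 2*C)*(-5) = 10 - 10*C)
(197 + W(4, 9))/(-161 + 231) = (197 + (10 - 10*9))/(-161 + 231) = (197 + (10 - 90))/70 = (197 - 80)*(1/70) = 117*(1/70) = 117/70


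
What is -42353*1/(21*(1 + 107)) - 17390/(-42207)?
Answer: -582717517/31908492 ≈ -18.262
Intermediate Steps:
-42353*1/(21*(1 + 107)) - 17390/(-42207) = -42353/(108*21) - 17390*(-1/42207) = -42353/2268 + 17390/42207 = -582717517/31908492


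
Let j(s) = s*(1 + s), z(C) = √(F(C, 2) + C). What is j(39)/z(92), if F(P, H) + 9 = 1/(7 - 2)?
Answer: 15*√130 ≈ 171.03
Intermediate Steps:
F(P, H) = -44/5 (F(P, H) = -9 + 1/(7 - 2) = -9 + 1/5 = -9 + ⅕ = -44/5)
z(C) = √(-44/5 + C)
j(39)/z(92) = (39*(1 + 39))/((√(-220 + 25*92)/5)) = (39*40)/((√(-220 + 2300)/5)) = 1560/((√2080/5)) = 1560/(((4*√130)/5)) = 1560/((4*√130/5)) = 1560*(√130/104) = 15*√130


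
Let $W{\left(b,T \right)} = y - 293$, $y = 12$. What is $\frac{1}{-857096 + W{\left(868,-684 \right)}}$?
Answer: $- \frac{1}{857377} \approx -1.1663 \cdot 10^{-6}$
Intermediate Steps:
$W{\left(b,T \right)} = -281$ ($W{\left(b,T \right)} = 12 - 293 = -281$)
$\frac{1}{-857096 + W{\left(868,-684 \right)}} = \frac{1}{-857096 - 281} = \frac{1}{-857377} = - \frac{1}{857377}$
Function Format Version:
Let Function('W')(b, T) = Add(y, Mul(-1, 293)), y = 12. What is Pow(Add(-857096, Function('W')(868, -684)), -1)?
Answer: Rational(-1, 857377) ≈ -1.1663e-6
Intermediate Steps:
Function('W')(b, T) = -281 (Function('W')(b, T) = Add(12, Mul(-1, 293)) = Add(12, -293) = -281)
Pow(Add(-857096, Function('W')(868, -684)), -1) = Pow(Add(-857096, -281), -1) = Pow(-857377, -1) = Rational(-1, 857377)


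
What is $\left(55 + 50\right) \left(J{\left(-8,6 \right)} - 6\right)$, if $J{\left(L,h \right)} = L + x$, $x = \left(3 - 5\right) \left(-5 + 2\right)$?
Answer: $-840$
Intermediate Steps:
$x = 6$ ($x = \left(-2\right) \left(-3\right) = 6$)
$J{\left(L,h \right)} = 6 + L$ ($J{\left(L,h \right)} = L + 6 = 6 + L$)
$\left(55 + 50\right) \left(J{\left(-8,6 \right)} - 6\right) = \left(55 + 50\right) \left(\left(6 - 8\right) - 6\right) = 105 \left(-2 - 6\right) = 105 \left(-8\right) = -840$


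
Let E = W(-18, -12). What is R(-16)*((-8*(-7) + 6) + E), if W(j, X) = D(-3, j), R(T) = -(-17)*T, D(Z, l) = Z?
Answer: -16048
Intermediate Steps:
R(T) = 17*T
W(j, X) = -3
E = -3
R(-16)*((-8*(-7) + 6) + E) = (17*(-16))*((-8*(-7) + 6) - 3) = -272*((56 + 6) - 3) = -272*(62 - 3) = -272*59 = -16048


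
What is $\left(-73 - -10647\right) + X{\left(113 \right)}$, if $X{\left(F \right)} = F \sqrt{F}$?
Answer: $10574 + 113 \sqrt{113} \approx 11775.0$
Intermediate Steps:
$X{\left(F \right)} = F^{\frac{3}{2}}$
$\left(-73 - -10647\right) + X{\left(113 \right)} = \left(-73 - -10647\right) + 113^{\frac{3}{2}} = \left(-73 + 10647\right) + 113 \sqrt{113} = 10574 + 113 \sqrt{113}$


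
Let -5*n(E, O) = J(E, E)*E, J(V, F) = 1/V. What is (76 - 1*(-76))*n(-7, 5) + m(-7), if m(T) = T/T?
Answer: -147/5 ≈ -29.400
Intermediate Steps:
m(T) = 1
n(E, O) = -⅕ (n(E, O) = -E/(5*E) = -⅕*1 = -⅕)
(76 - 1*(-76))*n(-7, 5) + m(-7) = (76 - 1*(-76))*(-⅕) + 1 = (76 + 76)*(-⅕) + 1 = 152*(-⅕) + 1 = -152/5 + 1 = -147/5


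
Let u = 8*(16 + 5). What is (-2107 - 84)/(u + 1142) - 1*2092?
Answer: -2742711/1310 ≈ -2093.7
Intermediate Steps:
u = 168 (u = 8*21 = 168)
(-2107 - 84)/(u + 1142) - 1*2092 = (-2107 - 84)/(168 + 1142) - 1*2092 = -2191/1310 - 2092 = -2742711/1310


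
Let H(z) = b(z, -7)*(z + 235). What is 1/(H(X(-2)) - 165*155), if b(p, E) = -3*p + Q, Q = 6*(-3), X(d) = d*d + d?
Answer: -1/31263 ≈ -3.1987e-5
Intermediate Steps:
X(d) = d + d**2 (X(d) = d**2 + d = d + d**2)
Q = -18
b(p, E) = -18 - 3*p (b(p, E) = -3*p - 18 = -18 - 3*p)
H(z) = (-18 - 3*z)*(235 + z) (H(z) = (-18 - 3*z)*(z + 235) = (-18 - 3*z)*(235 + z))
1/(H(X(-2)) - 165*155) = 1/(-3*(6 - 2*(1 - 2))*(235 - 2*(1 - 2)) - 165*155) = 1/(-3*(6 - 2*(-1))*(235 - 2*(-1)) - 25575) = 1/(-3*(6 + 2)*(235 + 2) - 25575) = 1/(-3*8*237 - 25575) = 1/(-5688 - 25575) = 1/(-31263) = -1/31263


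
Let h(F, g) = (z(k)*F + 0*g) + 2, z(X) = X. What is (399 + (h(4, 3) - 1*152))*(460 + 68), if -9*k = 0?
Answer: 131472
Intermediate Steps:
k = 0 (k = -⅑*0 = 0)
h(F, g) = 2 (h(F, g) = (0*F + 0*g) + 2 = (0 + 0) + 2 = 0 + 2 = 2)
(399 + (h(4, 3) - 1*152))*(460 + 68) = (399 + (2 - 1*152))*(460 + 68) = (399 + (2 - 152))*528 = (399 - 150)*528 = 249*528 = 131472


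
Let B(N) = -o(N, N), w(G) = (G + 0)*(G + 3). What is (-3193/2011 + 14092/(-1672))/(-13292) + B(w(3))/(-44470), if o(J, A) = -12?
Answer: 120166587649/248436738276760 ≈ 0.00048369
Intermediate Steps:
w(G) = G*(3 + G)
B(N) = 12 (B(N) = -1*(-12) = 12)
(-3193/2011 + 14092/(-1672))/(-13292) + B(w(3))/(-44470) = (-3193/2011 + 14092/(-1672))/(-13292) + 12/(-44470) = (-3193*1/2011 + 14092*(-1/1672))*(-1/13292) + 12*(-1/44470) = (-3193/2011 - 3523/418)*(-1/13292) - 6/22235 = -8419427/840598*(-1/13292) - 6/22235 = 8419427/11173228616 - 6/22235 = 120166587649/248436738276760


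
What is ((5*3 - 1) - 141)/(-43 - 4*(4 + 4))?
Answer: 127/75 ≈ 1.6933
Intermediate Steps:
((5*3 - 1) - 141)/(-43 - 4*(4 + 4)) = ((15 - 1) - 141)/(-43 - 4*8) = (14 - 141)/(-43 - 32) = -127/(-75) = -127*(-1/75) = 127/75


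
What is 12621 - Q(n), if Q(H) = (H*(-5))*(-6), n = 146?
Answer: 8241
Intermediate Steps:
Q(H) = 30*H (Q(H) = -5*H*(-6) = 30*H)
12621 - Q(n) = 12621 - 30*146 = 12621 - 1*4380 = 12621 - 4380 = 8241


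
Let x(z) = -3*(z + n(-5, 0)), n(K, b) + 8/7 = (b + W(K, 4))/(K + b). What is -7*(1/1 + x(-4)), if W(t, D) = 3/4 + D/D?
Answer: -2447/20 ≈ -122.35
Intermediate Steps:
W(t, D) = 7/4 (W(t, D) = 3*(1/4) + 1 = 3/4 + 1 = 7/4)
n(K, b) = -8/7 + (7/4 + b)/(K + b) (n(K, b) = -8/7 + (b + 7/4)/(K + b) = -8/7 + (7/4 + b)/(K + b))
x(z) = 627/140 - 3*z (x(z) = -3*(z + (49 - 32*(-5) - 4*0)/(28*(-5 + 0))) = -3*(z + (1/28)*(49 + 160 + 0)/(-5)) = -3*(z + (1/28)*(-1/5)*209) = -3*(z - 209/140) = -3*(-209/140 + z) = 627/140 - 3*z)
-7*(1/1 + x(-4)) = -7*(1/1 + (627/140 - 3*(-4))) = -7*(1 + (627/140 + 12)) = -7*(1 + 2307/140) = -7*2447/140 = -2447/20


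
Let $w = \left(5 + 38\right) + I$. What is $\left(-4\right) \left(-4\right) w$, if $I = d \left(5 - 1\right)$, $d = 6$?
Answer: $1072$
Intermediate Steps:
$I = 24$ ($I = 6 \left(5 - 1\right) = 6 \cdot 4 = 24$)
$w = 67$ ($w = \left(5 + 38\right) + 24 = 43 + 24 = 67$)
$\left(-4\right) \left(-4\right) w = \left(-4\right) \left(-4\right) 67 = 16 \cdot 67 = 1072$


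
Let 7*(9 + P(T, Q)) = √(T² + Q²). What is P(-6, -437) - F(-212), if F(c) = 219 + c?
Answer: -16 + √191005/7 ≈ 46.434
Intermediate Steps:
P(T, Q) = -9 + √(Q² + T²)/7 (P(T, Q) = -9 + √(T² + Q²)/7 = -9 + √(Q² + T²)/7)
P(-6, -437) - F(-212) = (-9 + √((-437)² + (-6)²)/7) - (219 - 212) = (-9 + √(190969 + 36)/7) - 1*7 = (-9 + √191005/7) - 7 = -16 + √191005/7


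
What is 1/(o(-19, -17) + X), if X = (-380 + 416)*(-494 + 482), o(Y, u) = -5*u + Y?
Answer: -1/366 ≈ -0.0027322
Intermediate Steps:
o(Y, u) = Y - 5*u
X = -432 (X = 36*(-12) = -432)
1/(o(-19, -17) + X) = 1/((-19 - 5*(-17)) - 432) = 1/((-19 + 85) - 432) = 1/(66 - 432) = 1/(-366) = -1/366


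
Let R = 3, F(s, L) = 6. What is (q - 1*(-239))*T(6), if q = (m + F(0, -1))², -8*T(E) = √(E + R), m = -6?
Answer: -717/8 ≈ -89.625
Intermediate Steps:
T(E) = -√(3 + E)/8 (T(E) = -√(E + 3)/8 = -√(3 + E)/8)
q = 0 (q = (-6 + 6)² = 0² = 0)
(q - 1*(-239))*T(6) = (0 - 1*(-239))*(-√(3 + 6)/8) = (0 + 239)*(-√9/8) = 239*(-⅛*3) = 239*(-3/8) = -717/8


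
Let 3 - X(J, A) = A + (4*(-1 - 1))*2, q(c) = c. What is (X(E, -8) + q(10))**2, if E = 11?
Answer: 1369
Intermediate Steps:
X(J, A) = 19 - A (X(J, A) = 3 - (A + (4*(-1 - 1))*2) = 3 - (A + (4*(-2))*2) = 3 - (A - 8*2) = 3 - (A - 16) = 3 - (-16 + A) = 3 + (16 - A) = 19 - A)
(X(E, -8) + q(10))**2 = ((19 - 1*(-8)) + 10)**2 = ((19 + 8) + 10)**2 = (27 + 10)**2 = 37**2 = 1369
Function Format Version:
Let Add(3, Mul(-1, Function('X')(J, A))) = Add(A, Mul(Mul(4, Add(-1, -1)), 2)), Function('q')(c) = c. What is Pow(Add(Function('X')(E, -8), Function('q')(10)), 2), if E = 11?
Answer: 1369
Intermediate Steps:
Function('X')(J, A) = Add(19, Mul(-1, A)) (Function('X')(J, A) = Add(3, Mul(-1, Add(A, Mul(Mul(4, Add(-1, -1)), 2)))) = Add(3, Mul(-1, Add(A, Mul(Mul(4, -2), 2)))) = Add(3, Mul(-1, Add(A, Mul(-8, 2)))) = Add(3, Mul(-1, Add(A, -16))) = Add(3, Mul(-1, Add(-16, A))) = Add(3, Add(16, Mul(-1, A))) = Add(19, Mul(-1, A)))
Pow(Add(Function('X')(E, -8), Function('q')(10)), 2) = Pow(Add(Add(19, Mul(-1, -8)), 10), 2) = Pow(Add(Add(19, 8), 10), 2) = Pow(Add(27, 10), 2) = Pow(37, 2) = 1369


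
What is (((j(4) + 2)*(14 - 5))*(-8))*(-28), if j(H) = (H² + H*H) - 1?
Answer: 66528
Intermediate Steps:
j(H) = -1 + 2*H² (j(H) = (H² + H²) - 1 = 2*H² - 1 = -1 + 2*H²)
(((j(4) + 2)*(14 - 5))*(-8))*(-28) = ((((-1 + 2*4²) + 2)*(14 - 5))*(-8))*(-28) = ((((-1 + 2*16) + 2)*9)*(-8))*(-28) = ((((-1 + 32) + 2)*9)*(-8))*(-28) = (((31 + 2)*9)*(-8))*(-28) = ((33*9)*(-8))*(-28) = (297*(-8))*(-28) = -2376*(-28) = 66528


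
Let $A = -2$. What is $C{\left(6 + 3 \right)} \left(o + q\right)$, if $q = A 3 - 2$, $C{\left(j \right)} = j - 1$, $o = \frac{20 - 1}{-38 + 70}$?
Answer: $- \frac{237}{4} \approx -59.25$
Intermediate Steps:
$o = \frac{19}{32} \approx 0.59375$
$C{\left(j \right)} = -1 + j$
$q = -8$ ($q = \left(-2\right) 3 - 2 = -6 - 2 = -8$)
$C{\left(6 + 3 \right)} \left(o + q\right) = \left(-1 + \left(6 + 3\right)\right) \left(\frac{19}{32} - 8\right) = \left(-1 + 9\right) \left(- \frac{237}{32}\right) = 8 \left(- \frac{237}{32}\right) = - \frac{237}{4}$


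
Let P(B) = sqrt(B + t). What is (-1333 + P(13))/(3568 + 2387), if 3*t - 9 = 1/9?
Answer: -1333/5955 + sqrt(1299)/53595 ≈ -0.22317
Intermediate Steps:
t = 82/27 (t = 3 + (1/3)/9 = 3 + (1/3)*(1/9) = 3 + 1/27 = 82/27 ≈ 3.0370)
P(B) = sqrt(82/27 + B) (P(B) = sqrt(B + 82/27) = sqrt(82/27 + B))
(-1333 + P(13))/(3568 + 2387) = (-1333 + sqrt(246 + 81*13)/9)/(3568 + 2387) = (-1333 + sqrt(246 + 1053)/9)/5955 = (-1333 + sqrt(1299)/9)*(1/5955) = -1333/5955 + sqrt(1299)/53595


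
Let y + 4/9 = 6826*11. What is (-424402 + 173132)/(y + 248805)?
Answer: -452286/583003 ≈ -0.77579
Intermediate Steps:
y = 675770/9 (y = -4/9 + 6826*11 = -4/9 + 75086 = 675770/9 ≈ 75086.)
(-424402 + 173132)/(y + 248805) = (-424402 + 173132)/(675770/9 + 248805) = -251270/2915015/9 = -251270*9/2915015 = -452286/583003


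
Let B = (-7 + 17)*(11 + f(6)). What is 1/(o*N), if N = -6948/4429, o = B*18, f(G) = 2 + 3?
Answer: -4429/20010240 ≈ -0.00022134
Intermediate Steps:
f(G) = 5
B = 160 (B = (-7 + 17)*(11 + 5) = 10*16 = 160)
o = 2880 (o = 160*18 = 2880)
N = -6948/4429 (N = -6948*1/4429 = -6948/4429 ≈ -1.5688)
1/(o*N) = 1/(2880*(-6948/4429)) = 1/(-20010240/4429) = -4429/20010240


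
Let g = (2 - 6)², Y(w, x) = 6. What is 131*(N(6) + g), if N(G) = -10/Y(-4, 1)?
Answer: 5633/3 ≈ 1877.7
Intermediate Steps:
g = 16 (g = (-4)² = 16)
N(G) = -5/3 (N(G) = -10/6 = -10*⅙ = -5/3)
131*(N(6) + g) = 131*(-5/3 + 16) = 131*(43/3) = 5633/3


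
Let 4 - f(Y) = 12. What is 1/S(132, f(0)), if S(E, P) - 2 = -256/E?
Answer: 33/2 ≈ 16.500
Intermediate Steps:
f(Y) = -8 (f(Y) = 4 - 1*12 = 4 - 12 = -8)
S(E, P) = 2 - 256/E
1/S(132, f(0)) = 1/(2 - 256/132) = 1/(2 - 256*1/132) = 1/(2 - 64/33) = 1/(2/33) = 33/2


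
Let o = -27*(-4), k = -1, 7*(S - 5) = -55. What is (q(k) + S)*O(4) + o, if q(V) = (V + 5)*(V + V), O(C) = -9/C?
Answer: 927/7 ≈ 132.43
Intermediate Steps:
S = -20/7 (S = 5 + (1/7)*(-55) = 5 - 55/7 = -20/7 ≈ -2.8571)
o = 108
q(V) = 2*V*(5 + V) (q(V) = (5 + V)*(2*V) = 2*V*(5 + V))
(q(k) + S)*O(4) + o = (2*(-1)*(5 - 1) - 20/7)*(-9/4) + 108 = (2*(-1)*4 - 20/7)*(-9*1/4) + 108 = (-8 - 20/7)*(-9/4) + 108 = -76/7*(-9/4) + 108 = 171/7 + 108 = 927/7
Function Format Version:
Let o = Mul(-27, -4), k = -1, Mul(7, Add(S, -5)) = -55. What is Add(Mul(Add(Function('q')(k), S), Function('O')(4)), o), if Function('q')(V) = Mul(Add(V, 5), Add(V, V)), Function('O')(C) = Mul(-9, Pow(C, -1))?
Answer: Rational(927, 7) ≈ 132.43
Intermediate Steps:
S = Rational(-20, 7) (S = Add(5, Mul(Rational(1, 7), -55)) = Add(5, Rational(-55, 7)) = Rational(-20, 7) ≈ -2.8571)
o = 108
Function('q')(V) = Mul(2, V, Add(5, V)) (Function('q')(V) = Mul(Add(5, V), Mul(2, V)) = Mul(2, V, Add(5, V)))
Add(Mul(Add(Function('q')(k), S), Function('O')(4)), o) = Add(Mul(Add(Mul(2, -1, Add(5, -1)), Rational(-20, 7)), Mul(-9, Pow(4, -1))), 108) = Add(Mul(Add(Mul(2, -1, 4), Rational(-20, 7)), Mul(-9, Rational(1, 4))), 108) = Add(Mul(Add(-8, Rational(-20, 7)), Rational(-9, 4)), 108) = Add(Mul(Rational(-76, 7), Rational(-9, 4)), 108) = Add(Rational(171, 7), 108) = Rational(927, 7)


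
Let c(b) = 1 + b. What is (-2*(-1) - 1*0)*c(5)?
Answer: 12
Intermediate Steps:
(-2*(-1) - 1*0)*c(5) = (-2*(-1) - 1*0)*(1 + 5) = (2 + 0)*6 = 2*6 = 12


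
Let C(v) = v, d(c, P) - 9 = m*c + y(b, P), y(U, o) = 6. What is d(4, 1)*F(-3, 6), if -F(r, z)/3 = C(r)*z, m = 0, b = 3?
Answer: 810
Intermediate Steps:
d(c, P) = 15 (d(c, P) = 9 + (0*c + 6) = 9 + (0 + 6) = 9 + 6 = 15)
F(r, z) = -3*r*z
d(4, 1)*F(-3, 6) = 15*(-3*(-3)*6) = 15*54 = 810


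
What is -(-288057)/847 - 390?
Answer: -549/11 ≈ -49.909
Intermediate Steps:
-(-288057)/847 - 390 = -609*(-43/77) - 390 = 3741/11 - 390 = -549/11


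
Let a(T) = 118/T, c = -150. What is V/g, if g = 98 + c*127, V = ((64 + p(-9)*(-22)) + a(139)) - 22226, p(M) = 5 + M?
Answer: 383521/329291 ≈ 1.1647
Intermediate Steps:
V = -3068168/139 (V = ((64 + (5 - 9)*(-22)) + 118/139) - 22226 = ((64 - 4*(-22)) + 118*(1/139)) - 22226 = ((64 + 88) + 118/139) - 22226 = (152 + 118/139) - 22226 = 21246/139 - 22226 = -3068168/139 ≈ -22073.)
g = -18952 (g = 98 - 150*127 = 98 - 19050 = -18952)
V/g = -3068168/139/(-18952) = -3068168/139*(-1/18952) = 383521/329291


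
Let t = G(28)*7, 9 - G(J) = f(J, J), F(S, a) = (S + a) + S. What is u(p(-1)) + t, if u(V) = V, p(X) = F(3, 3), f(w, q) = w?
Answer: -124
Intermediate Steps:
F(S, a) = a + 2*S
G(J) = 9 - J
p(X) = 9 (p(X) = 3 + 2*3 = 3 + 6 = 9)
t = -133 (t = (9 - 1*28)*7 = (9 - 28)*7 = -19*7 = -133)
u(p(-1)) + t = 9 - 133 = -124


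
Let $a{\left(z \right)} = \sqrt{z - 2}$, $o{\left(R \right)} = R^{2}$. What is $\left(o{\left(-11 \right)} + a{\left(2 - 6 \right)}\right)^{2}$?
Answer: $\left(121 + i \sqrt{6}\right)^{2} \approx 14635.0 + 592.78 i$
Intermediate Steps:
$a{\left(z \right)} = \sqrt{-2 + z}$
$\left(o{\left(-11 \right)} + a{\left(2 - 6 \right)}\right)^{2} = \left(\left(-11\right)^{2} + \sqrt{-2 + \left(2 - 6\right)}\right)^{2} = \left(121 + \sqrt{-2 - 4}\right)^{2} = \left(121 + \sqrt{-6}\right)^{2} = \left(121 + i \sqrt{6}\right)^{2}$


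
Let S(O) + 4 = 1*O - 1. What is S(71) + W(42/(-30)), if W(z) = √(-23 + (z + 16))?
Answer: 66 + I*√210/5 ≈ 66.0 + 2.8983*I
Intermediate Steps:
S(O) = -5 + O (S(O) = -4 + (1*O - 1) = -4 + (O - 1) = -4 + (-1 + O) = -5 + O)
W(z) = √(-7 + z) (W(z) = √(-23 + (16 + z)) = √(-7 + z))
S(71) + W(42/(-30)) = (-5 + 71) + √(-7 + 42/(-30)) = 66 + √(-7 + 42*(-1/30)) = 66 + √(-7 - 7/5) = 66 + √(-42/5) = 66 + I*√210/5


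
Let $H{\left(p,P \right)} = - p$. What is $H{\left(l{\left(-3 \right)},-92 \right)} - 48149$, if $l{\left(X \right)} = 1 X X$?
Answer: $-48158$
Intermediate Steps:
$l{\left(X \right)} = X^{2}$ ($l{\left(X \right)} = X X = X^{2}$)
$H{\left(l{\left(-3 \right)},-92 \right)} - 48149 = - \left(-3\right)^{2} - 48149 = \left(-1\right) 9 - 48149 = -9 - 48149 = -48158$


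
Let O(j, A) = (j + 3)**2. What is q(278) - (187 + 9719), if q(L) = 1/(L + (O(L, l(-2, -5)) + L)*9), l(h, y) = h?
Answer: -7067227673/713429 ≈ -9906.0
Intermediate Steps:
O(j, A) = (3 + j)**2
q(L) = 1/(9*(3 + L)**2 + 10*L) (q(L) = 1/(L + ((3 + L)**2 + L)*9) = 1/(L + (L + (3 + L)**2)*9) = 1/(L + (9*L + 9*(3 + L)**2)) = 1/(9*(3 + L)**2 + 10*L))
q(278) - (187 + 9719) = 1/(9*(3 + 278)**2 + 10*278) - (187 + 9719) = 1/(9*281**2 + 2780) - 1*9906 = 1/(9*78961 + 2780) - 9906 = 1/(710649 + 2780) - 9906 = 1/713429 - 9906 = -7067227673/713429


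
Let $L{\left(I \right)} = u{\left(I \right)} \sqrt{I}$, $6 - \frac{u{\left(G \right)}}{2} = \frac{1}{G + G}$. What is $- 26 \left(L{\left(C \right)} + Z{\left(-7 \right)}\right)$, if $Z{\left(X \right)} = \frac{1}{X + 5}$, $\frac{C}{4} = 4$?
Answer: $- \frac{2457}{2} \approx -1228.5$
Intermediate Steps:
$u{\left(G \right)} = 12 - \frac{1}{G}$ ($u{\left(G \right)} = 12 - \frac{2}{G + G} = 12 - \frac{2}{2 G} = 12 - 2 \frac{1}{2 G} = 12 - \frac{1}{G}$)
$C = 16$ ($C = 4 \cdot 4 = 16$)
$L{\left(I \right)} = \sqrt{I} \left(12 - \frac{1}{I}\right)$ ($L{\left(I \right)} = \left(12 - \frac{1}{I}\right) \sqrt{I} = \sqrt{I} \left(12 - \frac{1}{I}\right)$)
$Z{\left(X \right)} = \frac{1}{5 + X}$
$- 26 \left(L{\left(C \right)} + Z{\left(-7 \right)}\right) = - 26 \left(\frac{-1 + 12 \cdot 16}{4} + \frac{1}{5 - 7}\right) = - 26 \left(\frac{-1 + 192}{4} + \frac{1}{-2}\right) = - 26 \left(\frac{1}{4} \cdot 191 - \frac{1}{2}\right) = - 26 \left(\frac{191}{4} - \frac{1}{2}\right) = \left(-26\right) \frac{189}{4} = - \frac{2457}{2}$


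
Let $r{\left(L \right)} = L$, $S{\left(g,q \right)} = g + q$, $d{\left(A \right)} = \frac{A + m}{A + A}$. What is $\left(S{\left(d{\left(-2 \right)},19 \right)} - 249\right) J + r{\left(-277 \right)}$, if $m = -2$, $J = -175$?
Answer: $39798$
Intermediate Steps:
$d{\left(A \right)} = \frac{-2 + A}{2 A}$ ($d{\left(A \right)} = \frac{A - 2}{A + A} = \frac{-2 + A}{2 A}$)
$\left(S{\left(d{\left(-2 \right)},19 \right)} - 249\right) J + r{\left(-277 \right)} = \left(\left(\frac{-2 - 2}{2 \left(-2\right)} + 19\right) - 249\right) \left(-175\right) - 277 = \left(\left(\frac{1}{2} \left(- \frac{1}{2}\right) \left(-4\right) + 19\right) - 249\right) \left(-175\right) - 277 = \left(\left(1 + 19\right) - 249\right) \left(-175\right) - 277 = \left(20 - 249\right) \left(-175\right) - 277 = \left(-229\right) \left(-175\right) - 277 = 40075 - 277 = 39798$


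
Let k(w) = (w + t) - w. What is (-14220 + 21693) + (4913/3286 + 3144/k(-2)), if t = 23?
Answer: 575238577/75578 ≈ 7611.2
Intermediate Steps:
k(w) = 23 (k(w) = (w + 23) - w = (23 + w) - w = 23)
(-14220 + 21693) + (4913/3286 + 3144/k(-2)) = (-14220 + 21693) + (4913/3286 + 3144/23) = 7473 + (4913*(1/3286) + 3144*(1/23)) = 7473 + (4913/3286 + 3144/23) = 7473 + 10444183/75578 = 575238577/75578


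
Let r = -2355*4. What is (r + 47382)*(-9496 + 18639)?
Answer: 347086566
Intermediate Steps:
r = -9420
(r + 47382)*(-9496 + 18639) = (-9420 + 47382)*(-9496 + 18639) = 37962*9143 = 347086566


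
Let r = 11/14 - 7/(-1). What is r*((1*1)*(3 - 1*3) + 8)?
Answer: 436/7 ≈ 62.286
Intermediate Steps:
r = 109/14 (r = 11*(1/14) - 7*(-1) = 11/14 + 7 = 109/14 ≈ 7.7857)
r*((1*1)*(3 - 1*3) + 8) = 109*((1*1)*(3 - 1*3) + 8)/14 = 109*(1*(3 - 3) + 8)/14 = 109*(1*0 + 8)/14 = 109*(0 + 8)/14 = (109/14)*8 = 436/7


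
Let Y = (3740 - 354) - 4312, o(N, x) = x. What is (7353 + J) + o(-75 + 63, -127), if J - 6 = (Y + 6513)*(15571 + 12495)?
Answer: 156811974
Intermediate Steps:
Y = -926 (Y = 3386 - 4312 = -926)
J = 156804748 (J = 6 + (-926 + 6513)*(15571 + 12495) = 6 + 5587*28066 = 6 + 156804742 = 156804748)
(7353 + J) + o(-75 + 63, -127) = (7353 + 156804748) - 127 = 156812101 - 127 = 156811974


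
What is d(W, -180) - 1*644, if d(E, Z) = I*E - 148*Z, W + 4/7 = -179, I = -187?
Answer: 417031/7 ≈ 59576.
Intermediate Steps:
W = -1257/7 (W = -4/7 - 179 = -1257/7 ≈ -179.57)
d(E, Z) = -187*E - 148*Z
d(W, -180) - 1*644 = (-187*(-1257/7) - 148*(-180)) - 1*644 = (235059/7 + 26640) - 644 = 421539/7 - 644 = 417031/7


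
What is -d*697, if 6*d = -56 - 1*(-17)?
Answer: 9061/2 ≈ 4530.5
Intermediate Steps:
d = -13/2 (d = (-56 - 1*(-17))/6 = (-56 + 17)/6 = (⅙)*(-39) = -13/2 ≈ -6.5000)
-d*697 = -(-13)*697/2 = -1*(-9061/2) = 9061/2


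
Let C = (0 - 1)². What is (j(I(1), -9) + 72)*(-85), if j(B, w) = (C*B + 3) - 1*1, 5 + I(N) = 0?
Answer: -5865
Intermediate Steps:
I(N) = -5 (I(N) = -5 + 0 = -5)
C = 1 (C = (-1)² = 1)
j(B, w) = 2 + B (j(B, w) = (1*B + 3) - 1*1 = (B + 3) - 1 = (3 + B) - 1 = 2 + B)
(j(I(1), -9) + 72)*(-85) = ((2 - 5) + 72)*(-85) = (-3 + 72)*(-85) = 69*(-85) = -5865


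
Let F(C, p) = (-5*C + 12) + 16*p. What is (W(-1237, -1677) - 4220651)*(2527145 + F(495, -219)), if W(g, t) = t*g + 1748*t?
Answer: -12801528370444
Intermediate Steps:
W(g, t) = 1748*t + g*t (W(g, t) = g*t + 1748*t = 1748*t + g*t)
F(C, p) = 12 - 5*C + 16*p (F(C, p) = (12 - 5*C) + 16*p = 12 - 5*C + 16*p)
(W(-1237, -1677) - 4220651)*(2527145 + F(495, -219)) = (-1677*(1748 - 1237) - 4220651)*(2527145 + (12 - 5*495 + 16*(-219))) = (-1677*511 - 4220651)*(2527145 + (12 - 2475 - 3504)) = (-856947 - 4220651)*(2527145 - 5967) = -5077598*2521178 = -12801528370444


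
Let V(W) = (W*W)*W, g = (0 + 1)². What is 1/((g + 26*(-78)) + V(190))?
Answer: 1/6856973 ≈ 1.4584e-7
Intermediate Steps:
g = 1 (g = 1² = 1)
V(W) = W³ (V(W) = W²*W = W³)
1/((g + 26*(-78)) + V(190)) = 1/((1 + 26*(-78)) + 190³) = 1/((1 - 2028) + 6859000) = 1/(-2027 + 6859000) = 1/6856973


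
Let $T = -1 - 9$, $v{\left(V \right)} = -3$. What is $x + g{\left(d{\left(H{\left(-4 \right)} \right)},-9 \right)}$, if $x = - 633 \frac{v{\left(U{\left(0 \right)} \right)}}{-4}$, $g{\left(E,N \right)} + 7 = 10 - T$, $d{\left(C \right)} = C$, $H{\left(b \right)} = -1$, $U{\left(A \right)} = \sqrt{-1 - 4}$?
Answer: $- \frac{1847}{4} \approx -461.75$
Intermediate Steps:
$U{\left(A \right)} = i \sqrt{5}$ ($U{\left(A \right)} = \sqrt{-5} = i \sqrt{5}$)
$T = -10$ ($T = -1 - 9 = -10$)
$g{\left(E,N \right)} = 13$ ($g{\left(E,N \right)} = -7 + \left(10 - -10\right) = -7 + \left(10 + 10\right) = -7 + 20 = 13$)
$x = - \frac{1899}{4}$ ($x = - 633 \left(- \frac{3}{-4}\right) = - 633 \left(\left(-3\right) \left(- \frac{1}{4}\right)\right) = \left(-633\right) \frac{3}{4} = - \frac{1899}{4} \approx -474.75$)
$x + g{\left(d{\left(H{\left(-4 \right)} \right)},-9 \right)} = - \frac{1899}{4} + 13 = - \frac{1847}{4}$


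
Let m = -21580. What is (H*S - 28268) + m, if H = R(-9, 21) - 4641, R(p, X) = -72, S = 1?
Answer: -54561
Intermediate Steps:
H = -4713 (H = -72 - 4641 = -4713)
(H*S - 28268) + m = (-4713*1 - 28268) - 21580 = (-4713 - 28268) - 21580 = -32981 - 21580 = -54561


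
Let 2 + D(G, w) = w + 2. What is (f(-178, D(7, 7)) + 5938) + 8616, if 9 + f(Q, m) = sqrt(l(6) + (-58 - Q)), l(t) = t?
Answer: 14545 + 3*sqrt(14) ≈ 14556.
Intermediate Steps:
D(G, w) = w (D(G, w) = -2 + (w + 2) = -2 + (2 + w) = w)
f(Q, m) = -9 + sqrt(-52 - Q) (f(Q, m) = -9 + sqrt(6 + (-58 - Q)) = -9 + sqrt(-52 - Q))
(f(-178, D(7, 7)) + 5938) + 8616 = ((-9 + sqrt(-52 - 1*(-178))) + 5938) + 8616 = ((-9 + sqrt(-52 + 178)) + 5938) + 8616 = ((-9 + sqrt(126)) + 5938) + 8616 = ((-9 + 3*sqrt(14)) + 5938) + 8616 = (5929 + 3*sqrt(14)) + 8616 = 14545 + 3*sqrt(14)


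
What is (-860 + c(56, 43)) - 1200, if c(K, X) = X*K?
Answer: 348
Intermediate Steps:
c(K, X) = K*X
(-860 + c(56, 43)) - 1200 = (-860 + 56*43) - 1200 = (-860 + 2408) - 1200 = 1548 - 1200 = 348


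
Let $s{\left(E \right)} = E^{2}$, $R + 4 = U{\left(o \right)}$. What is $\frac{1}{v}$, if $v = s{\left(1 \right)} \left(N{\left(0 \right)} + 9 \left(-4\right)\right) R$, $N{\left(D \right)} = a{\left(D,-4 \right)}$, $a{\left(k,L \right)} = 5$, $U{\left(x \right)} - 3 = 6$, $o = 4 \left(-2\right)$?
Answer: $- \frac{1}{155} \approx -0.0064516$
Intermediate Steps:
$o = -8$
$U{\left(x \right)} = 9$ ($U{\left(x \right)} = 3 + 6 = 9$)
$R = 5$ ($R = -4 + 9 = 5$)
$N{\left(D \right)} = 5$
$v = -155$ ($v = 1^{2} \left(5 + 9 \left(-4\right)\right) 5 = 1 \left(5 - 36\right) 5 = 1 \left(\left(-31\right) 5\right) = 1 \left(-155\right) = -155$)
$\frac{1}{v} = \frac{1}{-155} = - \frac{1}{155}$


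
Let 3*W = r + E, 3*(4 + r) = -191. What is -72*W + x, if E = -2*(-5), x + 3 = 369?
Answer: 1750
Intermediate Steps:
r = -203/3 (r = -4 + (⅓)*(-191) = -4 - 191/3 = -203/3 ≈ -67.667)
x = 366 (x = -3 + 369 = 366)
E = 10
W = -173/9 (W = (-203/3 + 10)/3 = (⅓)*(-173/3) = -173/9 ≈ -19.222)
-72*W + x = -72*(-173/9) + 366 = 1384 + 366 = 1750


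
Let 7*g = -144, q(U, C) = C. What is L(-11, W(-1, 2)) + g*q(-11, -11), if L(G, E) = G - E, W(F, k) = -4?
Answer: 1535/7 ≈ 219.29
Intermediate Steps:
g = -144/7 (g = (⅐)*(-144) = -144/7 ≈ -20.571)
L(-11, W(-1, 2)) + g*q(-11, -11) = (-11 - 1*(-4)) - 144/7*(-11) = (-11 + 4) + 1584/7 = -7 + 1584/7 = 1535/7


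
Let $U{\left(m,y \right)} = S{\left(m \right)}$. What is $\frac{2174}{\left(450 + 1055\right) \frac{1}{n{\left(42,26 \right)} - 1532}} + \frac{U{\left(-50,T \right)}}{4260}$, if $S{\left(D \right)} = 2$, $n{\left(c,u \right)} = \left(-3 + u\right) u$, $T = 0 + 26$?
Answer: $- \frac{172999903}{128226} \approx -1349.2$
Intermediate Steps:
$T = 26$
$n{\left(c,u \right)} = u \left(-3 + u\right)$
$U{\left(m,y \right)} = 2$
$\frac{2174}{\left(450 + 1055\right) \frac{1}{n{\left(42,26 \right)} - 1532}} + \frac{U{\left(-50,T \right)}}{4260} = \frac{2174}{\left(450 + 1055\right) \frac{1}{26 \left(-3 + 26\right) - 1532}} + \frac{2}{4260} = \frac{2174}{1505 \frac{1}{26 \cdot 23 - 1532}} + 2 \cdot \frac{1}{4260} = \frac{2174}{1505 \frac{1}{598 - 1532}} + \frac{1}{2130} = \frac{2174}{1505 \frac{1}{-934}} + \frac{1}{2130} = \frac{2174}{1505 \left(- \frac{1}{934}\right)} + \frac{1}{2130} = \frac{2174}{- \frac{1505}{934}} + \frac{1}{2130} = 2174 \left(- \frac{934}{1505}\right) + \frac{1}{2130} = - \frac{2030516}{1505} + \frac{1}{2130} = - \frac{172999903}{128226}$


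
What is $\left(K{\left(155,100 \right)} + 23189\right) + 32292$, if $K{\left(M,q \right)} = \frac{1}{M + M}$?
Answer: $\frac{17199111}{310} \approx 55481.0$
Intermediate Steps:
$K{\left(M,q \right)} = \frac{1}{2 M}$
$\left(K{\left(155,100 \right)} + 23189\right) + 32292 = \left(\frac{1}{2 \cdot 155} + 23189\right) + 32292 = \left(\frac{1}{2} \cdot \frac{1}{155} + 23189\right) + 32292 = \left(\frac{1}{310} + 23189\right) + 32292 = \frac{7188591}{310} + 32292 = \frac{17199111}{310}$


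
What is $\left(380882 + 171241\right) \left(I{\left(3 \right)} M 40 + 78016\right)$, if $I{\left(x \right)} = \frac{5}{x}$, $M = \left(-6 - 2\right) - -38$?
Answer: $44178673968$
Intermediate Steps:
$M = 30$ ($M = -8 + 38 = 30$)
$\left(380882 + 171241\right) \left(I{\left(3 \right)} M 40 + 78016\right) = \left(380882 + 171241\right) \left(\frac{5}{3} \cdot 30 \cdot 40 + 78016\right) = 552123 \left(5 \cdot \frac{1}{3} \cdot 30 \cdot 40 + 78016\right) = 552123 \left(\frac{5}{3} \cdot 30 \cdot 40 + 78016\right) = 552123 \left(50 \cdot 40 + 78016\right) = 552123 \left(2000 + 78016\right) = 552123 \cdot 80016 = 44178673968$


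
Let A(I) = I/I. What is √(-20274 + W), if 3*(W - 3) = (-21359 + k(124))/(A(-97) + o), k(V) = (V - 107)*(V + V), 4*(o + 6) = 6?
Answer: I*√167745/3 ≈ 136.52*I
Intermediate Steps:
o = -9/2 (o = -6 + (¼)*6 = -6 + 3/2 = -9/2 ≈ -4.5000)
k(V) = 2*V*(-107 + V) (k(V) = (-107 + V)*(2*V) = 2*V*(-107 + V))
A(I) = 1
W = 4907/3 (W = 3 + ((-21359 + 2*124*(-107 + 124))/(1 - 9/2))/3 = 3 + ((-21359 + 2*124*17)/(-7/2))/3 = 3 + ((-21359 + 4216)*(-2/7))/3 = 3 + (-17143*(-2/7))/3 = 3 + (⅓)*4898 = 3 + 4898/3 = 4907/3 ≈ 1635.7)
√(-20274 + W) = √(-20274 + 4907/3) = √(-55915/3) = I*√167745/3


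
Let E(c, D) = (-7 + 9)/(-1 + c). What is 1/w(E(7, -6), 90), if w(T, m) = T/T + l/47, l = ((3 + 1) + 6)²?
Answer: 47/147 ≈ 0.31973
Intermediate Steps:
E(c, D) = 2/(-1 + c)
l = 100 (l = (4 + 6)² = 10² = 100)
w(T, m) = 147/47 (w(T, m) = T/T + 100/47 = 1 + 100*(1/47) = 1 + 100/47 = 147/47)
1/w(E(7, -6), 90) = 1/(147/47) = 47/147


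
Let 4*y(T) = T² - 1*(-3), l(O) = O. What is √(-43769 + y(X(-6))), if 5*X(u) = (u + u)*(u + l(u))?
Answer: I*√4356089/10 ≈ 208.71*I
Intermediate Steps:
X(u) = 4*u²/5 (X(u) = ((u + u)*(u + u))/5 = ((2*u)*(2*u))/5 = (4*u²)/5 = 4*u²/5)
y(T) = ¾ + T²/4 (y(T) = (T² - 1*(-3))/4 = (T² + 3)/4 = (3 + T²)/4 = ¾ + T²/4)
√(-43769 + y(X(-6))) = √(-43769 + (¾ + ((⅘)*(-6)²)²/4)) = √(-43769 + (¾ + ((⅘)*36)²/4)) = √(-43769 + (¾ + (144/5)²/4)) = √(-43769 + (¾ + (¼)*(20736/25))) = √(-43769 + (¾ + 5184/25)) = √(-43769 + 20811/100) = √(-4356089/100) = I*√4356089/10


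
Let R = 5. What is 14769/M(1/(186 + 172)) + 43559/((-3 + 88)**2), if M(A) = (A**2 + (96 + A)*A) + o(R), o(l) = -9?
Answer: -6813561924923/4042770425 ≈ -1685.4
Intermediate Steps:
M(A) = -9 + A**2 + A*(96 + A) (M(A) = (A**2 + (96 + A)*A) - 9 = (A**2 + A*(96 + A)) - 9 = -9 + A**2 + A*(96 + A))
14769/M(1/(186 + 172)) + 43559/((-3 + 88)**2) = 14769/(-9 + 2*(1/(186 + 172))**2 + 96/(186 + 172)) + 43559/((-3 + 88)**2) = 14769/(-9 + 2*(1/358)**2 + 96/358) + 43559/(85**2) = 14769/(-9 + 2*(1/358)**2 + 96*(1/358)) + 43559/7225 = 14769/(-9 + 2*(1/128164) + 48/179) + 43559*(1/7225) = 14769/(-9 + 1/64082 + 48/179) + 43559/7225 = 14769/(-559553/64082) + 43559/7225 = 14769*(-64082/559553) + 43559/7225 = -946427058/559553 + 43559/7225 = -6813561924923/4042770425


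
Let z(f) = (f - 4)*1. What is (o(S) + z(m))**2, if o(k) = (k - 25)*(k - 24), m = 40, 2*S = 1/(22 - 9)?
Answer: 183751967569/456976 ≈ 4.0210e+5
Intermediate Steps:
S = 1/26 (S = 1/(2*(22 - 9)) = (1/2)/13 = (1/2)*(1/13) = 1/26 ≈ 0.038462)
o(k) = (-25 + k)*(-24 + k)
z(f) = -4 + f (z(f) = (-4 + f)*1 = -4 + f)
(o(S) + z(m))**2 = ((600 + (1/26)**2 - 49*1/26) + (-4 + 40))**2 = ((600 + 1/676 - 49/26) + 36)**2 = (404327/676 + 36)**2 = (428663/676)**2 = 183751967569/456976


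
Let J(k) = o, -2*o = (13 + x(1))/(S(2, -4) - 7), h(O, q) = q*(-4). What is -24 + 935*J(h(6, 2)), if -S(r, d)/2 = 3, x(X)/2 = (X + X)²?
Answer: 19011/26 ≈ 731.19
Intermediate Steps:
x(X) = 8*X² (x(X) = 2*(X + X)² = 2*(2*X)² = 2*(4*X²) = 8*X²)
S(r, d) = -6 (S(r, d) = -2*3 = -6)
h(O, q) = -4*q
o = 21/26 (o = -(13 + 8*1²)/(2*(-6 - 7)) = -(13 + 8*1)/(2*(-13)) = -(13 + 8)*(-1)/(2*13) = -21*(-1)/(2*13) = -½*(-21/13) = 21/26 ≈ 0.80769)
J(k) = 21/26
-24 + 935*J(h(6, 2)) = -24 + 935*(21/26) = -24 + 19635/26 = 19011/26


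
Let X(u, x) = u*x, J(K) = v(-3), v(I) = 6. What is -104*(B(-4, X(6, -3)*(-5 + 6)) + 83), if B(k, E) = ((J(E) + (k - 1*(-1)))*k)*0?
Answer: -8632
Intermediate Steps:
J(K) = 6
B(k, E) = 0 (B(k, E) = ((6 + (k - 1*(-1)))*k)*0 = ((6 + (k + 1))*k)*0 = ((6 + (1 + k))*k)*0 = ((7 + k)*k)*0 = (k*(7 + k))*0 = 0)
-104*(B(-4, X(6, -3)*(-5 + 6)) + 83) = -104*(0 + 83) = -104*83 = -8632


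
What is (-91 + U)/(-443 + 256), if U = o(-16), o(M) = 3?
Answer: 8/17 ≈ 0.47059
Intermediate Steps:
U = 3
(-91 + U)/(-443 + 256) = (-91 + 3)/(-443 + 256) = -88/(-187) = -88*(-1/187) = 8/17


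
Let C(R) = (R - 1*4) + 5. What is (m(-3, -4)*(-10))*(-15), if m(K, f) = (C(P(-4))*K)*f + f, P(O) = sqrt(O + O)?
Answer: 1200 + 3600*I*sqrt(2) ≈ 1200.0 + 5091.2*I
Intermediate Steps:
P(O) = sqrt(2)*sqrt(O) (P(O) = sqrt(2*O) = sqrt(2)*sqrt(O))
C(R) = 1 + R (C(R) = (R - 4) + 5 = (-4 + R) + 5 = 1 + R)
m(K, f) = f + K*f*(1 + 2*I*sqrt(2)) (m(K, f) = ((1 + sqrt(2)*sqrt(-4))*K)*f + f = ((1 + sqrt(2)*(2*I))*K)*f + f = ((1 + 2*I*sqrt(2))*K)*f + f = (K*(1 + 2*I*sqrt(2)))*f + f = K*f*(1 + 2*I*sqrt(2)) + f = f + K*f*(1 + 2*I*sqrt(2)))
(m(-3, -4)*(-10))*(-15) = (-4*(1 - 3*(1 + 2*I*sqrt(2)))*(-10))*(-15) = (-4*(1 + (-3 - 6*I*sqrt(2)))*(-10))*(-15) = (-4*(-2 - 6*I*sqrt(2))*(-10))*(-15) = ((8 + 24*I*sqrt(2))*(-10))*(-15) = (-80 - 240*I*sqrt(2))*(-15) = 1200 + 3600*I*sqrt(2)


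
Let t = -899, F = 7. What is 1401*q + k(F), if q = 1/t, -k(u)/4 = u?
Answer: -26573/899 ≈ -29.558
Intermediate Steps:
k(u) = -4*u
q = -1/899 (q = 1/(-899) = -1/899 ≈ -0.0011123)
1401*q + k(F) = 1401*(-1/899) - 4*7 = -1401/899 - 28 = -26573/899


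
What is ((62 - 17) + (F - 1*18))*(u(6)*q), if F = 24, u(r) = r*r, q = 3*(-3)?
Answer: -16524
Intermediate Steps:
q = -9
u(r) = r**2
((62 - 17) + (F - 1*18))*(u(6)*q) = ((62 - 17) + (24 - 1*18))*(6**2*(-9)) = (45 + (24 - 18))*(36*(-9)) = (45 + 6)*(-324) = 51*(-324) = -16524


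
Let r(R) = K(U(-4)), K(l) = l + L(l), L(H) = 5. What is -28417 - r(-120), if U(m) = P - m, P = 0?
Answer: -28426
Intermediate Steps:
U(m) = -m (U(m) = 0 - m = -m)
K(l) = 5 + l (K(l) = l + 5 = 5 + l)
r(R) = 9 (r(R) = 5 - 1*(-4) = 5 + 4 = 9)
-28417 - r(-120) = -28417 - 1*9 = -28417 - 9 = -28426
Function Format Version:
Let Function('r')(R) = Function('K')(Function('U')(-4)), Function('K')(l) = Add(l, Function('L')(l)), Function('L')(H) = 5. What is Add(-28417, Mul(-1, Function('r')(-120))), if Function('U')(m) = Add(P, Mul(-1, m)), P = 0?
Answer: -28426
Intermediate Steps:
Function('U')(m) = Mul(-1, m) (Function('U')(m) = Add(0, Mul(-1, m)) = Mul(-1, m))
Function('K')(l) = Add(5, l) (Function('K')(l) = Add(l, 5) = Add(5, l))
Function('r')(R) = 9 (Function('r')(R) = Add(5, Mul(-1, -4)) = Add(5, 4) = 9)
Add(-28417, Mul(-1, Function('r')(-120))) = Add(-28417, Mul(-1, 9)) = Add(-28417, -9) = -28426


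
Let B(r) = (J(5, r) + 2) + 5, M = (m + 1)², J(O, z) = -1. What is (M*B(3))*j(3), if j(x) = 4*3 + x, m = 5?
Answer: 3240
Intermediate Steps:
M = 36 (M = (5 + 1)² = 6² = 36)
j(x) = 12 + x
B(r) = 6 (B(r) = (-1 + 2) + 5 = 1 + 5 = 6)
(M*B(3))*j(3) = (36*6)*(12 + 3) = 216*15 = 3240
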